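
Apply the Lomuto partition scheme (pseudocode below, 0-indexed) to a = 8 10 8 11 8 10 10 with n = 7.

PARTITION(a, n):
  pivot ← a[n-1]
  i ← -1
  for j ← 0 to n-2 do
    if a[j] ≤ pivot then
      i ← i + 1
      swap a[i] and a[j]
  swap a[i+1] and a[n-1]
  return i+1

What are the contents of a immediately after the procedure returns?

8 10 8 8 10 10 11

pivot=10, i=-1
j=0: 8≤10, i=0, swap(0,0) ⇒ 8 10 8 11 8 10 10
j=1: 10≤10, i=1, swap(1,1) ⇒ 8 10 8 11 8 10 10
j=2: 8≤10, i=2, swap(2,2) ⇒ 8 10 8 11 8 10 10
j=3: 11>10, skip
j=4: 8≤10, i=3, swap(3,4) ⇒ 8 10 8 8 11 10 10
j=5: 10≤10, i=4, swap(4,5) ⇒ 8 10 8 8 10 11 10
swap(5,6) ⇒ 8 10 8 8 10 10 11; return 5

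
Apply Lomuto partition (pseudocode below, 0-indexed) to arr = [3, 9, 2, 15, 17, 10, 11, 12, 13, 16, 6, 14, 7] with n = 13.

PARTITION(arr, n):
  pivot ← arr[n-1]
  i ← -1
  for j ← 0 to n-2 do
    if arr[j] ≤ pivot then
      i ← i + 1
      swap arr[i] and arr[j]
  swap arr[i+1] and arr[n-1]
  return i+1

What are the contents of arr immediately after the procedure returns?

pivot = arr[12] = 7; i = -1
j=0: arr[0]=3 ≤ 7 → i=0, swap arr[0],arr[0] (no change) → [3, 9, 2, 15, 17, 10, 11, 12, 13, 16, 6, 14, 7]
j=1: arr[1]=9 > 7 → no swap
j=2: arr[2]=2 ≤ 7 → i=1, swap arr[1],arr[2] → [3, 2, 9, 15, 17, 10, 11, 12, 13, 16, 6, 14, 7]
j=3: arr[3]=15 > 7 → no swap
j=4: arr[4]=17 > 7 → no swap
j=5: arr[5]=10 > 7 → no swap
j=6: arr[6]=11 > 7 → no swap
j=7: arr[7]=12 > 7 → no swap
j=8: arr[8]=13 > 7 → no swap
j=9: arr[9]=16 > 7 → no swap
j=10: arr[10]=6 ≤ 7 → i=2, swap arr[2],arr[10] → [3, 2, 6, 15, 17, 10, 11, 12, 13, 16, 9, 14, 7]
j=11: arr[11]=14 > 7 → no swap
final swap arr[3],arr[12] → [3, 2, 6, 7, 17, 10, 11, 12, 13, 16, 9, 14, 15]; return 3

[3, 2, 6, 7, 17, 10, 11, 12, 13, 16, 9, 14, 15]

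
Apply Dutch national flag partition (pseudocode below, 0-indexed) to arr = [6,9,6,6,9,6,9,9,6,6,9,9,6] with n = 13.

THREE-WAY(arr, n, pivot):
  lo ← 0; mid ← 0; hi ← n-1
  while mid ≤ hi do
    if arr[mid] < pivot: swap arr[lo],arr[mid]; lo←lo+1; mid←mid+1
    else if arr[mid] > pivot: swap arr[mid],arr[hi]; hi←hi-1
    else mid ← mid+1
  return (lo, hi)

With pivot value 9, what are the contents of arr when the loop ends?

pivot = 9; lo=0, mid=0, hi=12
arr[mid]=6<9: swap arr[0],arr[0]; lo=1,mid=1 → [6,9,6,6,9,6,9,9,6,6,9,9,6]
arr[mid]=9=9: mid=2
arr[mid]=6<9: swap arr[1],arr[2]; lo=2,mid=3 → [6,6,9,6,9,6,9,9,6,6,9,9,6]
arr[mid]=6<9: swap arr[2],arr[3]; lo=3,mid=4 → [6,6,6,9,9,6,9,9,6,6,9,9,6]
arr[mid]=9=9: mid=5
arr[mid]=6<9: swap arr[3],arr[5]; lo=4,mid=6 → [6,6,6,6,9,9,9,9,6,6,9,9,6]
arr[mid]=9=9: mid=7
arr[mid]=9=9: mid=8
arr[mid]=6<9: swap arr[4],arr[8]; lo=5,mid=9 → [6,6,6,6,6,9,9,9,9,6,9,9,6]
arr[mid]=6<9: swap arr[5],arr[9]; lo=6,mid=10 → [6,6,6,6,6,6,9,9,9,9,9,9,6]
arr[mid]=9=9: mid=11
arr[mid]=9=9: mid=12
arr[mid]=6<9: swap arr[6],arr[12]; lo=7,mid=13 → [6,6,6,6,6,6,6,9,9,9,9,9,9]
end: lo=7, hi=12; arr = [6,6,6,6,6,6,6,9,9,9,9,9,9]

[6,6,6,6,6,6,6,9,9,9,9,9,9]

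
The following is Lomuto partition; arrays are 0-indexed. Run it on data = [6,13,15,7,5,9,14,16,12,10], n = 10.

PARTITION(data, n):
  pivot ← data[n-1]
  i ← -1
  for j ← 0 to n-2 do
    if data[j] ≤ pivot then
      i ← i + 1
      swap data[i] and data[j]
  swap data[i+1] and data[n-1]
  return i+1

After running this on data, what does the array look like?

[6,7,5,9,10,13,14,16,12,15]

pivot=10, i=-1
j=0: 6≤10, i=0, swap(0,0) ⇒ [6,13,15,7,5,9,14,16,12,10]
j=1: 13>10, skip
j=2: 15>10, skip
j=3: 7≤10, i=1, swap(1,3) ⇒ [6,7,15,13,5,9,14,16,12,10]
j=4: 5≤10, i=2, swap(2,4) ⇒ [6,7,5,13,15,9,14,16,12,10]
j=5: 9≤10, i=3, swap(3,5) ⇒ [6,7,5,9,15,13,14,16,12,10]
j=6: 14>10, skip
j=7: 16>10, skip
j=8: 12>10, skip
swap(4,9) ⇒ [6,7,5,9,10,13,14,16,12,15]; return 4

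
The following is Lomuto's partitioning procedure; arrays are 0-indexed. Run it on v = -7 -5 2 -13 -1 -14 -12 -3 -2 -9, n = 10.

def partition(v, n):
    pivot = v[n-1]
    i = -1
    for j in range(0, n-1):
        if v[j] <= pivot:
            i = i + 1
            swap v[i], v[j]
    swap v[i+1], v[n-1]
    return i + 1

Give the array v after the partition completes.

-13 -14 -12 -9 -1 -5 2 -3 -2 -7

pivot = v[9] = -9; i = -1
j=0: v[0]=-7 > -9 → no swap
j=1: v[1]=-5 > -9 → no swap
j=2: v[2]=2 > -9 → no swap
j=3: v[3]=-13 ≤ -9 → i=0, swap v[0],v[3] → -13 -5 2 -7 -1 -14 -12 -3 -2 -9
j=4: v[4]=-1 > -9 → no swap
j=5: v[5]=-14 ≤ -9 → i=1, swap v[1],v[5] → -13 -14 2 -7 -1 -5 -12 -3 -2 -9
j=6: v[6]=-12 ≤ -9 → i=2, swap v[2],v[6] → -13 -14 -12 -7 -1 -5 2 -3 -2 -9
j=7: v[7]=-3 > -9 → no swap
j=8: v[8]=-2 > -9 → no swap
final swap v[3],v[9] → -13 -14 -12 -9 -1 -5 2 -3 -2 -7; return 3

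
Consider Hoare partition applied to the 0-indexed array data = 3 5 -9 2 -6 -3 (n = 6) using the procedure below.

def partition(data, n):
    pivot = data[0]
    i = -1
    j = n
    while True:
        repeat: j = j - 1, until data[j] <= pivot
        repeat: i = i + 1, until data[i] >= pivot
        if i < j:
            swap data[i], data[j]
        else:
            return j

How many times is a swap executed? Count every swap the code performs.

2

pivot = data[0] = 3; i = -1, j = 6
j→5 (data[5]=-3≤3), i→0 (data[0]=3≥3); i<j, swap → -3 5 -9 2 -6 3
j→4 (data[4]=-6≤3), i→1 (data[1]=5≥3); i<j, swap → -3 -6 -9 2 5 3
j→3, i→4; i≥j, return j=3. data = -3 -6 -9 2 5 3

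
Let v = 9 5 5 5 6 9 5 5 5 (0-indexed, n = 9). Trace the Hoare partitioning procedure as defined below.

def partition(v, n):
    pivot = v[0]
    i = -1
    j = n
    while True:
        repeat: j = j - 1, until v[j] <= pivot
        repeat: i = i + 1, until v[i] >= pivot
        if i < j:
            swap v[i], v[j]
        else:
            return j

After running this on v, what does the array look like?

pivot = v[0] = 9; i = -1, j = 9
j→8 (v[8]=5≤9), i→0 (v[0]=9≥9); i<j, swap → 5 5 5 5 6 9 5 5 9
j→7 (v[7]=5≤9), i→5 (v[5]=9≥9); i<j, swap → 5 5 5 5 6 5 5 9 9
j→6, i→7; i≥j, return j=6. v = 5 5 5 5 6 5 5 9 9

5 5 5 5 6 5 5 9 9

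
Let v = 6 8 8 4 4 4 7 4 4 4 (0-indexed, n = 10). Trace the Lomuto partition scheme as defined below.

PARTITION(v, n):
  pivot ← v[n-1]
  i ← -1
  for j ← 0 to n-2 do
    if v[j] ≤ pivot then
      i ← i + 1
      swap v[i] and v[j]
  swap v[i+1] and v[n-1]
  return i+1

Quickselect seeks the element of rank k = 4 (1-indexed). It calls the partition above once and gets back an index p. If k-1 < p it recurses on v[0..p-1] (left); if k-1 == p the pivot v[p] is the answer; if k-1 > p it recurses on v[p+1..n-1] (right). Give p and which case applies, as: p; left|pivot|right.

5; left

pivot = v[9] = 4; i = -1
j=0: v[0]=6 > 4 → no swap
j=1: v[1]=8 > 4 → no swap
j=2: v[2]=8 > 4 → no swap
j=3: v[3]=4 ≤ 4 → i=0, swap v[0],v[3] → 4 8 8 6 4 4 7 4 4 4
j=4: v[4]=4 ≤ 4 → i=1, swap v[1],v[4] → 4 4 8 6 8 4 7 4 4 4
j=5: v[5]=4 ≤ 4 → i=2, swap v[2],v[5] → 4 4 4 6 8 8 7 4 4 4
j=6: v[6]=7 > 4 → no swap
j=7: v[7]=4 ≤ 4 → i=3, swap v[3],v[7] → 4 4 4 4 8 8 7 6 4 4
j=8: v[8]=4 ≤ 4 → i=4, swap v[4],v[8] → 4 4 4 4 4 8 7 6 8 4
final swap v[5],v[9] → 4 4 4 4 4 4 7 6 8 8; return 5
p = 5; k-1 = 3 < 5 ⇒ left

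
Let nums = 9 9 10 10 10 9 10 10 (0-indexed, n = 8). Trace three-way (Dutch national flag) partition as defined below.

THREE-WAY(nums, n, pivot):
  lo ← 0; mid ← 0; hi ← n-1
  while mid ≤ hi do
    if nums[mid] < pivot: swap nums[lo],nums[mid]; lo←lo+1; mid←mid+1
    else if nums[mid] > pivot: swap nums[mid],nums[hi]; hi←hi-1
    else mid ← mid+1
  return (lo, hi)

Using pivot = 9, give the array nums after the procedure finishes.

lo=0 mid=0 hi=7
9=9: mid=1
9=9: mid=2
10>9: swap(2,7), hi=6 ⇒ 9 9 10 10 10 9 10 10
10>9: swap(2,6), hi=5 ⇒ 9 9 10 10 10 9 10 10
10>9: swap(2,5), hi=4 ⇒ 9 9 9 10 10 10 10 10
9=9: mid=3
10>9: swap(3,4), hi=3 ⇒ 9 9 9 10 10 10 10 10
10>9: swap(3,3), hi=2 ⇒ 9 9 9 10 10 10 10 10
done. lo=0 hi=2; nums=9 9 9 10 10 10 10 10

9 9 9 10 10 10 10 10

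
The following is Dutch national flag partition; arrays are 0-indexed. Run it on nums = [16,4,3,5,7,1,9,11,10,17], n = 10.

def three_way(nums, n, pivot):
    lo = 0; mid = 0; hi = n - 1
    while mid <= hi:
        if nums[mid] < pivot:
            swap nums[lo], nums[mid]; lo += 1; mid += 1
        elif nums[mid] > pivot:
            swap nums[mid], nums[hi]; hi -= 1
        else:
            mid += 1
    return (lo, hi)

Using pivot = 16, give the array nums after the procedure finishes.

pivot = 16; lo=0, mid=0, hi=9
nums[mid]=16=16: mid=1
nums[mid]=4<16: swap nums[0],nums[1]; lo=1,mid=2 → [4,16,3,5,7,1,9,11,10,17]
nums[mid]=3<16: swap nums[1],nums[2]; lo=2,mid=3 → [4,3,16,5,7,1,9,11,10,17]
nums[mid]=5<16: swap nums[2],nums[3]; lo=3,mid=4 → [4,3,5,16,7,1,9,11,10,17]
nums[mid]=7<16: swap nums[3],nums[4]; lo=4,mid=5 → [4,3,5,7,16,1,9,11,10,17]
nums[mid]=1<16: swap nums[4],nums[5]; lo=5,mid=6 → [4,3,5,7,1,16,9,11,10,17]
nums[mid]=9<16: swap nums[5],nums[6]; lo=6,mid=7 → [4,3,5,7,1,9,16,11,10,17]
nums[mid]=11<16: swap nums[6],nums[7]; lo=7,mid=8 → [4,3,5,7,1,9,11,16,10,17]
nums[mid]=10<16: swap nums[7],nums[8]; lo=8,mid=9 → [4,3,5,7,1,9,11,10,16,17]
nums[mid]=17>16: swap nums[9],nums[9]; hi=8 → [4,3,5,7,1,9,11,10,16,17]
end: lo=8, hi=8; nums = [4,3,5,7,1,9,11,10,16,17]

[4,3,5,7,1,9,11,10,16,17]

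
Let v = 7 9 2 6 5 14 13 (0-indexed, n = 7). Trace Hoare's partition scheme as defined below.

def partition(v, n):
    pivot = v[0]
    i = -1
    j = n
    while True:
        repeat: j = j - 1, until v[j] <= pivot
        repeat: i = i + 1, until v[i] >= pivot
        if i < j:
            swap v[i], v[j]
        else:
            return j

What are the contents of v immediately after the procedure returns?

5 6 2 9 7 14 13

pivot = v[0] = 7; i = -1, j = 7
j→4 (v[4]=5≤7), i→0 (v[0]=7≥7); i<j, swap → 5 9 2 6 7 14 13
j→3 (v[3]=6≤7), i→1 (v[1]=9≥7); i<j, swap → 5 6 2 9 7 14 13
j→2, i→3; i≥j, return j=2. v = 5 6 2 9 7 14 13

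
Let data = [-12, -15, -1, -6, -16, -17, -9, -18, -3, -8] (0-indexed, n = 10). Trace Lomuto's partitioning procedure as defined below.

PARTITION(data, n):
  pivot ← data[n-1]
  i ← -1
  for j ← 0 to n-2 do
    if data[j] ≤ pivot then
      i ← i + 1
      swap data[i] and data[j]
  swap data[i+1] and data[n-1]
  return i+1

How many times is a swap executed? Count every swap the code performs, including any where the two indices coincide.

7

pivot=-8, i=-1
j=0: -12≤-8, i=0, swap(0,0) ⇒ [-12, -15, -1, -6, -16, -17, -9, -18, -3, -8]
j=1: -15≤-8, i=1, swap(1,1) ⇒ [-12, -15, -1, -6, -16, -17, -9, -18, -3, -8]
j=2: -1>-8, skip
j=3: -6>-8, skip
j=4: -16≤-8, i=2, swap(2,4) ⇒ [-12, -15, -16, -6, -1, -17, -9, -18, -3, -8]
j=5: -17≤-8, i=3, swap(3,5) ⇒ [-12, -15, -16, -17, -1, -6, -9, -18, -3, -8]
j=6: -9≤-8, i=4, swap(4,6) ⇒ [-12, -15, -16, -17, -9, -6, -1, -18, -3, -8]
j=7: -18≤-8, i=5, swap(5,7) ⇒ [-12, -15, -16, -17, -9, -18, -1, -6, -3, -8]
j=8: -3>-8, skip
swap(6,9) ⇒ [-12, -15, -16, -17, -9, -18, -8, -6, -3, -1]; return 6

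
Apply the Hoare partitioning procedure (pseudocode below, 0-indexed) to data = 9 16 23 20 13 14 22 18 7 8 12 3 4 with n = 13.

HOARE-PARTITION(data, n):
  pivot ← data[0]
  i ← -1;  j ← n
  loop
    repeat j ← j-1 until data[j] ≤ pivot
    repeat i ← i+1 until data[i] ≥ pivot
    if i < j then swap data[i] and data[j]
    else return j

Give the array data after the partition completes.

4 3 8 7 13 14 22 18 20 23 12 16 9

pivot = data[0] = 9; i = -1, j = 13
j→12 (data[12]=4≤9), i→0 (data[0]=9≥9); i<j, swap → 4 16 23 20 13 14 22 18 7 8 12 3 9
j→11 (data[11]=3≤9), i→1 (data[1]=16≥9); i<j, swap → 4 3 23 20 13 14 22 18 7 8 12 16 9
j→9 (data[9]=8≤9), i→2 (data[2]=23≥9); i<j, swap → 4 3 8 20 13 14 22 18 7 23 12 16 9
j→8 (data[8]=7≤9), i→3 (data[3]=20≥9); i<j, swap → 4 3 8 7 13 14 22 18 20 23 12 16 9
j→3, i→4; i≥j, return j=3. data = 4 3 8 7 13 14 22 18 20 23 12 16 9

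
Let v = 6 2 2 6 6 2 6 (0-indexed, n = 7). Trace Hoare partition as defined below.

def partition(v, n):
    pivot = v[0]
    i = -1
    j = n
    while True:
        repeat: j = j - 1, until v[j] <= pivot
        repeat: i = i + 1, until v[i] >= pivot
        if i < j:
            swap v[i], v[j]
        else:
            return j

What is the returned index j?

4

pivot=6
j stops at 6 (6), i stops at 0 (6); swap ⇒ 6 2 2 6 6 2 6
j stops at 5 (2), i stops at 3 (6); swap ⇒ 6 2 2 2 6 6 6
j stops at 4, i stops at 4; i≥j ⇒ return 4. v=6 2 2 2 6 6 6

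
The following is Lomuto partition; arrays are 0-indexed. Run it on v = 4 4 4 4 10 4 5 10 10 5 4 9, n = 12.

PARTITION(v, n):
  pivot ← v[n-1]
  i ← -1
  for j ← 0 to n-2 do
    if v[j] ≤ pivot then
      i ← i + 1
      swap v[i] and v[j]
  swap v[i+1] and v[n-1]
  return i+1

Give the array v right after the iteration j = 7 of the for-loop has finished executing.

pivot=9, i=-1
j=0: 4≤9, i=0, swap(0,0) ⇒ 4 4 4 4 10 4 5 10 10 5 4 9
j=1: 4≤9, i=1, swap(1,1) ⇒ 4 4 4 4 10 4 5 10 10 5 4 9
j=2: 4≤9, i=2, swap(2,2) ⇒ 4 4 4 4 10 4 5 10 10 5 4 9
j=3: 4≤9, i=3, swap(3,3) ⇒ 4 4 4 4 10 4 5 10 10 5 4 9
j=4: 10>9, skip
j=5: 4≤9, i=4, swap(4,5) ⇒ 4 4 4 4 4 10 5 10 10 5 4 9
j=6: 5≤9, i=5, swap(5,6) ⇒ 4 4 4 4 4 5 10 10 10 5 4 9
j=7: 10>9, skip
(after j=7) v = 4 4 4 4 4 5 10 10 10 5 4 9

4 4 4 4 4 5 10 10 10 5 4 9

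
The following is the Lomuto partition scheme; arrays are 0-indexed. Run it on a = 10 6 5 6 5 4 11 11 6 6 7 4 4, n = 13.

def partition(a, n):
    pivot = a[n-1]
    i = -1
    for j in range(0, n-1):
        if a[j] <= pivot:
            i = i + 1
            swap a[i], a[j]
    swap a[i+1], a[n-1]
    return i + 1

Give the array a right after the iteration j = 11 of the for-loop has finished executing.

pivot = a[12] = 4; i = -1
j=0: a[0]=10 > 4 → no swap
j=1: a[1]=6 > 4 → no swap
j=2: a[2]=5 > 4 → no swap
j=3: a[3]=6 > 4 → no swap
j=4: a[4]=5 > 4 → no swap
j=5: a[5]=4 ≤ 4 → i=0, swap a[0],a[5] → 4 6 5 6 5 10 11 11 6 6 7 4 4
j=6: a[6]=11 > 4 → no swap
j=7: a[7]=11 > 4 → no swap
j=8: a[8]=6 > 4 → no swap
j=9: a[9]=6 > 4 → no swap
j=10: a[10]=7 > 4 → no swap
j=11: a[11]=4 ≤ 4 → i=1, swap a[1],a[11] → 4 4 5 6 5 10 11 11 6 6 7 6 4
(after j=11) a = 4 4 5 6 5 10 11 11 6 6 7 6 4

4 4 5 6 5 10 11 11 6 6 7 6 4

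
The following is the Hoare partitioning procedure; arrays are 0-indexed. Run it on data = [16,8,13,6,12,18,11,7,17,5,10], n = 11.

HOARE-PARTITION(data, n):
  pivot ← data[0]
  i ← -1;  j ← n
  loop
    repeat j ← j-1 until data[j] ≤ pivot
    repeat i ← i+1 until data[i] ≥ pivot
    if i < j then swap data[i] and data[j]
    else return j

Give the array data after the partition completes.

pivot = data[0] = 16; i = -1, j = 11
j→10 (data[10]=10≤16), i→0 (data[0]=16≥16); i<j, swap → [10,8,13,6,12,18,11,7,17,5,16]
j→9 (data[9]=5≤16), i→5 (data[5]=18≥16); i<j, swap → [10,8,13,6,12,5,11,7,17,18,16]
j→7, i→8; i≥j, return j=7. data = [10,8,13,6,12,5,11,7,17,18,16]

[10,8,13,6,12,5,11,7,17,18,16]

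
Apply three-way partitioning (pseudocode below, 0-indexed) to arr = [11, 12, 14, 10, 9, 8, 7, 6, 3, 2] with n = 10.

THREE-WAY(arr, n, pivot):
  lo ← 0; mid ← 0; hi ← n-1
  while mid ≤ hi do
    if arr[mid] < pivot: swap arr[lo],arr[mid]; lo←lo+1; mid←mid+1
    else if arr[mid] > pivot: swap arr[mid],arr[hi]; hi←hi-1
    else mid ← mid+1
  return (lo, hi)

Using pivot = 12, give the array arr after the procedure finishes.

lo=0 mid=0 hi=9
11<12: swap(0,0), lo=1 mid=1 ⇒ [11, 12, 14, 10, 9, 8, 7, 6, 3, 2]
12=12: mid=2
14>12: swap(2,9), hi=8 ⇒ [11, 12, 2, 10, 9, 8, 7, 6, 3, 14]
2<12: swap(1,2), lo=2 mid=3 ⇒ [11, 2, 12, 10, 9, 8, 7, 6, 3, 14]
10<12: swap(2,3), lo=3 mid=4 ⇒ [11, 2, 10, 12, 9, 8, 7, 6, 3, 14]
9<12: swap(3,4), lo=4 mid=5 ⇒ [11, 2, 10, 9, 12, 8, 7, 6, 3, 14]
8<12: swap(4,5), lo=5 mid=6 ⇒ [11, 2, 10, 9, 8, 12, 7, 6, 3, 14]
7<12: swap(5,6), lo=6 mid=7 ⇒ [11, 2, 10, 9, 8, 7, 12, 6, 3, 14]
6<12: swap(6,7), lo=7 mid=8 ⇒ [11, 2, 10, 9, 8, 7, 6, 12, 3, 14]
3<12: swap(7,8), lo=8 mid=9 ⇒ [11, 2, 10, 9, 8, 7, 6, 3, 12, 14]
done. lo=8 hi=8; arr=[11, 2, 10, 9, 8, 7, 6, 3, 12, 14]

[11, 2, 10, 9, 8, 7, 6, 3, 12, 14]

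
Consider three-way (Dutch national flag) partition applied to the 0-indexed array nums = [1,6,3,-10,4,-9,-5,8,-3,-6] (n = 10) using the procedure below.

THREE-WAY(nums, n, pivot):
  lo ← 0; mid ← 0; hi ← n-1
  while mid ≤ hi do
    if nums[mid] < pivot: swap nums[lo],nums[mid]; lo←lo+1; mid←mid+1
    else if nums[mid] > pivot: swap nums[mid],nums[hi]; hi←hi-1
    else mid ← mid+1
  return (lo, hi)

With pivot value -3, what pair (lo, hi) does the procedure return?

lo=0 mid=0 hi=9
1>-3: swap(0,9), hi=8 ⇒ [-6,6,3,-10,4,-9,-5,8,-3,1]
-6<-3: swap(0,0), lo=1 mid=1 ⇒ [-6,6,3,-10,4,-9,-5,8,-3,1]
6>-3: swap(1,8), hi=7 ⇒ [-6,-3,3,-10,4,-9,-5,8,6,1]
-3=-3: mid=2
3>-3: swap(2,7), hi=6 ⇒ [-6,-3,8,-10,4,-9,-5,3,6,1]
8>-3: swap(2,6), hi=5 ⇒ [-6,-3,-5,-10,4,-9,8,3,6,1]
-5<-3: swap(1,2), lo=2 mid=3 ⇒ [-6,-5,-3,-10,4,-9,8,3,6,1]
-10<-3: swap(2,3), lo=3 mid=4 ⇒ [-6,-5,-10,-3,4,-9,8,3,6,1]
4>-3: swap(4,5), hi=4 ⇒ [-6,-5,-10,-3,-9,4,8,3,6,1]
-9<-3: swap(3,4), lo=4 mid=5 ⇒ [-6,-5,-10,-9,-3,4,8,3,6,1]
done. lo=4 hi=4; nums=[-6,-5,-10,-9,-3,4,8,3,6,1]

(4, 4)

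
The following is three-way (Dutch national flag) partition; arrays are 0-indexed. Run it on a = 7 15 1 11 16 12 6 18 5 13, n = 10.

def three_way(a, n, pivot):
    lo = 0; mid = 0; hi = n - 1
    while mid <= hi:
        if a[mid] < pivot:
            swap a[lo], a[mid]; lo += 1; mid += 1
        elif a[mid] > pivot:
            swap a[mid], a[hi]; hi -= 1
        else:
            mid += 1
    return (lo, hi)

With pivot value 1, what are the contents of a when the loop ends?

lo=0 mid=0 hi=9
7>1: swap(0,9), hi=8 ⇒ 13 15 1 11 16 12 6 18 5 7
13>1: swap(0,8), hi=7 ⇒ 5 15 1 11 16 12 6 18 13 7
5>1: swap(0,7), hi=6 ⇒ 18 15 1 11 16 12 6 5 13 7
18>1: swap(0,6), hi=5 ⇒ 6 15 1 11 16 12 18 5 13 7
6>1: swap(0,5), hi=4 ⇒ 12 15 1 11 16 6 18 5 13 7
12>1: swap(0,4), hi=3 ⇒ 16 15 1 11 12 6 18 5 13 7
16>1: swap(0,3), hi=2 ⇒ 11 15 1 16 12 6 18 5 13 7
11>1: swap(0,2), hi=1 ⇒ 1 15 11 16 12 6 18 5 13 7
1=1: mid=1
15>1: swap(1,1), hi=0 ⇒ 1 15 11 16 12 6 18 5 13 7
done. lo=0 hi=0; a=1 15 11 16 12 6 18 5 13 7

1 15 11 16 12 6 18 5 13 7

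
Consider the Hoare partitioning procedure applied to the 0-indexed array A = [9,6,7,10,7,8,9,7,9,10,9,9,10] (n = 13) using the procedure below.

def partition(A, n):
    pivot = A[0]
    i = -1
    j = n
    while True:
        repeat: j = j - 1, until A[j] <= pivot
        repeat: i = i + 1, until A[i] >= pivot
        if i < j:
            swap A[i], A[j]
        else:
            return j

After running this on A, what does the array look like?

[9,6,7,9,7,8,9,7,9,10,10,9,10]

pivot=9
j stops at 11 (9), i stops at 0 (9); swap ⇒ [9,6,7,10,7,8,9,7,9,10,9,9,10]
j stops at 10 (9), i stops at 3 (10); swap ⇒ [9,6,7,9,7,8,9,7,9,10,10,9,10]
j stops at 8 (9), i stops at 6 (9); swap ⇒ [9,6,7,9,7,8,9,7,9,10,10,9,10]
j stops at 7, i stops at 8; i≥j ⇒ return 7. A=[9,6,7,9,7,8,9,7,9,10,10,9,10]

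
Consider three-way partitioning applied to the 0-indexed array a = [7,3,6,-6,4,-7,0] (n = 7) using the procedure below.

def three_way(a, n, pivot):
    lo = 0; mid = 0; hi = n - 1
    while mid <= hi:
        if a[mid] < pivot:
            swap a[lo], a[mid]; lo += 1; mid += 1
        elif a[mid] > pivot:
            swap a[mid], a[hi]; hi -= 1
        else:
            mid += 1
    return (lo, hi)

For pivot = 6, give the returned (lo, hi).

pivot = 6; lo=0, mid=0, hi=6
a[mid]=7>6: swap a[0],a[6]; hi=5 → [0,3,6,-6,4,-7,7]
a[mid]=0<6: swap a[0],a[0]; lo=1,mid=1 → [0,3,6,-6,4,-7,7]
a[mid]=3<6: swap a[1],a[1]; lo=2,mid=2 → [0,3,6,-6,4,-7,7]
a[mid]=6=6: mid=3
a[mid]=-6<6: swap a[2],a[3]; lo=3,mid=4 → [0,3,-6,6,4,-7,7]
a[mid]=4<6: swap a[3],a[4]; lo=4,mid=5 → [0,3,-6,4,6,-7,7]
a[mid]=-7<6: swap a[4],a[5]; lo=5,mid=6 → [0,3,-6,4,-7,6,7]
end: lo=5, hi=5; a = [0,3,-6,4,-7,6,7]

(5, 5)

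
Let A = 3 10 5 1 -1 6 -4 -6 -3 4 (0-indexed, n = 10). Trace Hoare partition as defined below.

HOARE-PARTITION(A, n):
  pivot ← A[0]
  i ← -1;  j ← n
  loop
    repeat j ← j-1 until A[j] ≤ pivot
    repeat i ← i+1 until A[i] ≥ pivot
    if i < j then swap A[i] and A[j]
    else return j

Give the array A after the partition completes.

-3 -6 -4 1 -1 6 5 10 3 4

pivot = A[0] = 3; i = -1, j = 10
j→8 (A[8]=-3≤3), i→0 (A[0]=3≥3); i<j, swap → -3 10 5 1 -1 6 -4 -6 3 4
j→7 (A[7]=-6≤3), i→1 (A[1]=10≥3); i<j, swap → -3 -6 5 1 -1 6 -4 10 3 4
j→6 (A[6]=-4≤3), i→2 (A[2]=5≥3); i<j, swap → -3 -6 -4 1 -1 6 5 10 3 4
j→4, i→5; i≥j, return j=4. A = -3 -6 -4 1 -1 6 5 10 3 4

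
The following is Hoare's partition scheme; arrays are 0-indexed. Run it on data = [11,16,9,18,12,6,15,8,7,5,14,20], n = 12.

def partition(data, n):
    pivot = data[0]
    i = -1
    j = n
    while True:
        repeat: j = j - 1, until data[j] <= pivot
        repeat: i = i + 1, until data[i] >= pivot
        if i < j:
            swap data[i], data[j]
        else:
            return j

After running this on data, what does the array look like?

[5,7,9,8,6,12,15,18,16,11,14,20]

pivot=11
j stops at 9 (5), i stops at 0 (11); swap ⇒ [5,16,9,18,12,6,15,8,7,11,14,20]
j stops at 8 (7), i stops at 1 (16); swap ⇒ [5,7,9,18,12,6,15,8,16,11,14,20]
j stops at 7 (8), i stops at 3 (18); swap ⇒ [5,7,9,8,12,6,15,18,16,11,14,20]
j stops at 5 (6), i stops at 4 (12); swap ⇒ [5,7,9,8,6,12,15,18,16,11,14,20]
j stops at 4, i stops at 5; i≥j ⇒ return 4. data=[5,7,9,8,6,12,15,18,16,11,14,20]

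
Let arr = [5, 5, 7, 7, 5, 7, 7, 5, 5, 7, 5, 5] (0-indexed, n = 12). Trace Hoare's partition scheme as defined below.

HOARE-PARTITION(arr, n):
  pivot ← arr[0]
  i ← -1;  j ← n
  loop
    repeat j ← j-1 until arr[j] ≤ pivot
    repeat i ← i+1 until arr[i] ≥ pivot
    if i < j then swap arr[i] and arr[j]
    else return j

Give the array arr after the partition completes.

pivot = arr[0] = 5; i = -1, j = 12
j→11 (arr[11]=5≤5), i→0 (arr[0]=5≥5); i<j, swap → [5, 5, 7, 7, 5, 7, 7, 5, 5, 7, 5, 5]
j→10 (arr[10]=5≤5), i→1 (arr[1]=5≥5); i<j, swap → [5, 5, 7, 7, 5, 7, 7, 5, 5, 7, 5, 5]
j→8 (arr[8]=5≤5), i→2 (arr[2]=7≥5); i<j, swap → [5, 5, 5, 7, 5, 7, 7, 5, 7, 7, 5, 5]
j→7 (arr[7]=5≤5), i→3 (arr[3]=7≥5); i<j, swap → [5, 5, 5, 5, 5, 7, 7, 7, 7, 7, 5, 5]
j→4, i→4; i≥j, return j=4. arr = [5, 5, 5, 5, 5, 7, 7, 7, 7, 7, 5, 5]

[5, 5, 5, 5, 5, 7, 7, 7, 7, 7, 5, 5]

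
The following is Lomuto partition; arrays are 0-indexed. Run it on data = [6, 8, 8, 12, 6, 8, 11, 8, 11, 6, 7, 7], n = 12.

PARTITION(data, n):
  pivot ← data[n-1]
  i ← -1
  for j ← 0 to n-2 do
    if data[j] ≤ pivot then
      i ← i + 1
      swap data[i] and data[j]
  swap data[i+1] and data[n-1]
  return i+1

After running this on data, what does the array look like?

pivot=7, i=-1
j=0: 6≤7, i=0, swap(0,0) ⇒ [6, 8, 8, 12, 6, 8, 11, 8, 11, 6, 7, 7]
j=1: 8>7, skip
j=2: 8>7, skip
j=3: 12>7, skip
j=4: 6≤7, i=1, swap(1,4) ⇒ [6, 6, 8, 12, 8, 8, 11, 8, 11, 6, 7, 7]
j=5: 8>7, skip
j=6: 11>7, skip
j=7: 8>7, skip
j=8: 11>7, skip
j=9: 6≤7, i=2, swap(2,9) ⇒ [6, 6, 6, 12, 8, 8, 11, 8, 11, 8, 7, 7]
j=10: 7≤7, i=3, swap(3,10) ⇒ [6, 6, 6, 7, 8, 8, 11, 8, 11, 8, 12, 7]
swap(4,11) ⇒ [6, 6, 6, 7, 7, 8, 11, 8, 11, 8, 12, 8]; return 4

[6, 6, 6, 7, 7, 8, 11, 8, 11, 8, 12, 8]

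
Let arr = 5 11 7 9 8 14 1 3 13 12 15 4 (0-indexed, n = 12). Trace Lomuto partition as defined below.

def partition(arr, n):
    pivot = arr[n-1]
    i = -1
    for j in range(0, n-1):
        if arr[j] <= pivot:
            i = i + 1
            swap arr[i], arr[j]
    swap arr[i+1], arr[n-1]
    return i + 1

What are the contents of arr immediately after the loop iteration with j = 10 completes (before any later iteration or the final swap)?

1 3 7 9 8 14 5 11 13 12 15 4

pivot = arr[11] = 4; i = -1
j=0: arr[0]=5 > 4 → no swap
j=1: arr[1]=11 > 4 → no swap
j=2: arr[2]=7 > 4 → no swap
j=3: arr[3]=9 > 4 → no swap
j=4: arr[4]=8 > 4 → no swap
j=5: arr[5]=14 > 4 → no swap
j=6: arr[6]=1 ≤ 4 → i=0, swap arr[0],arr[6] → 1 11 7 9 8 14 5 3 13 12 15 4
j=7: arr[7]=3 ≤ 4 → i=1, swap arr[1],arr[7] → 1 3 7 9 8 14 5 11 13 12 15 4
j=8: arr[8]=13 > 4 → no swap
j=9: arr[9]=12 > 4 → no swap
j=10: arr[10]=15 > 4 → no swap
(after j=10) arr = 1 3 7 9 8 14 5 11 13 12 15 4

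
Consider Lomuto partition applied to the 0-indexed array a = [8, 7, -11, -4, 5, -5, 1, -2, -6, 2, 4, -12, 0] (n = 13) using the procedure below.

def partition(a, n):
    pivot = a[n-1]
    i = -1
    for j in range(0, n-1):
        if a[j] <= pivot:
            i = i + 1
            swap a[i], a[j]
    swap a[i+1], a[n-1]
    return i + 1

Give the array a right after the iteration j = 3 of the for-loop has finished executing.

[-11, -4, 8, 7, 5, -5, 1, -2, -6, 2, 4, -12, 0]

pivot = a[12] = 0; i = -1
j=0: a[0]=8 > 0 → no swap
j=1: a[1]=7 > 0 → no swap
j=2: a[2]=-11 ≤ 0 → i=0, swap a[0],a[2] → [-11, 7, 8, -4, 5, -5, 1, -2, -6, 2, 4, -12, 0]
j=3: a[3]=-4 ≤ 0 → i=1, swap a[1],a[3] → [-11, -4, 8, 7, 5, -5, 1, -2, -6, 2, 4, -12, 0]
(after j=3) a = [-11, -4, 8, 7, 5, -5, 1, -2, -6, 2, 4, -12, 0]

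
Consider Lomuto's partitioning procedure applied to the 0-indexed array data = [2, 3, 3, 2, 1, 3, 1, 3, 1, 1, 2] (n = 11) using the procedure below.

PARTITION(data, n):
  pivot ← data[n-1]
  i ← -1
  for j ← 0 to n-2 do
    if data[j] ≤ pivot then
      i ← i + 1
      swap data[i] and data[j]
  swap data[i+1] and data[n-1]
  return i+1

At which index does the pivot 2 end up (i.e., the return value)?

6

pivot=2, i=-1
j=0: 2≤2, i=0, swap(0,0) ⇒ [2, 3, 3, 2, 1, 3, 1, 3, 1, 1, 2]
j=1: 3>2, skip
j=2: 3>2, skip
j=3: 2≤2, i=1, swap(1,3) ⇒ [2, 2, 3, 3, 1, 3, 1, 3, 1, 1, 2]
j=4: 1≤2, i=2, swap(2,4) ⇒ [2, 2, 1, 3, 3, 3, 1, 3, 1, 1, 2]
j=5: 3>2, skip
j=6: 1≤2, i=3, swap(3,6) ⇒ [2, 2, 1, 1, 3, 3, 3, 3, 1, 1, 2]
j=7: 3>2, skip
j=8: 1≤2, i=4, swap(4,8) ⇒ [2, 2, 1, 1, 1, 3, 3, 3, 3, 1, 2]
j=9: 1≤2, i=5, swap(5,9) ⇒ [2, 2, 1, 1, 1, 1, 3, 3, 3, 3, 2]
swap(6,10) ⇒ [2, 2, 1, 1, 1, 1, 2, 3, 3, 3, 3]; return 6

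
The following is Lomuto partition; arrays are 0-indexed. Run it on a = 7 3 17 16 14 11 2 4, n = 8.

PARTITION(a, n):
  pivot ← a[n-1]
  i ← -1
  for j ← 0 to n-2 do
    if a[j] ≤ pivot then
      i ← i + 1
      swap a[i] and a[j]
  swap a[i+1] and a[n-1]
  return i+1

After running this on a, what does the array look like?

pivot=4, i=-1
j=0: 7>4, skip
j=1: 3≤4, i=0, swap(0,1) ⇒ 3 7 17 16 14 11 2 4
j=2: 17>4, skip
j=3: 16>4, skip
j=4: 14>4, skip
j=5: 11>4, skip
j=6: 2≤4, i=1, swap(1,6) ⇒ 3 2 17 16 14 11 7 4
swap(2,7) ⇒ 3 2 4 16 14 11 7 17; return 2

3 2 4 16 14 11 7 17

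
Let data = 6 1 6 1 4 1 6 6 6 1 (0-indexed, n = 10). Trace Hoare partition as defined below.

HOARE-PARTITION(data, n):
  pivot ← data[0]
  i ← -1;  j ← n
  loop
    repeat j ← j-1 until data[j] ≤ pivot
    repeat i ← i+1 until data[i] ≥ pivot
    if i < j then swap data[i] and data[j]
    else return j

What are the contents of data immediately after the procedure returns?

pivot=6
j stops at 9 (1), i stops at 0 (6); swap ⇒ 1 1 6 1 4 1 6 6 6 6
j stops at 8 (6), i stops at 2 (6); swap ⇒ 1 1 6 1 4 1 6 6 6 6
j stops at 7 (6), i stops at 6 (6); swap ⇒ 1 1 6 1 4 1 6 6 6 6
j stops at 6, i stops at 7; i≥j ⇒ return 6. data=1 1 6 1 4 1 6 6 6 6

1 1 6 1 4 1 6 6 6 6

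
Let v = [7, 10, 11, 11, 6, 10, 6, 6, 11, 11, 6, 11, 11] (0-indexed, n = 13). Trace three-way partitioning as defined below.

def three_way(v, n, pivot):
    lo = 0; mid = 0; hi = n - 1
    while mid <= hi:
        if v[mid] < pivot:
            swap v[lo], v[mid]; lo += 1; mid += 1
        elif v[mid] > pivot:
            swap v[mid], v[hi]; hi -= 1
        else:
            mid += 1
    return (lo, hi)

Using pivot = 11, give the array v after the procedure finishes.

pivot = 11; lo=0, mid=0, hi=12
v[mid]=7<11: swap v[0],v[0]; lo=1,mid=1 → [7, 10, 11, 11, 6, 10, 6, 6, 11, 11, 6, 11, 11]
v[mid]=10<11: swap v[1],v[1]; lo=2,mid=2 → [7, 10, 11, 11, 6, 10, 6, 6, 11, 11, 6, 11, 11]
v[mid]=11=11: mid=3
v[mid]=11=11: mid=4
v[mid]=6<11: swap v[2],v[4]; lo=3,mid=5 → [7, 10, 6, 11, 11, 10, 6, 6, 11, 11, 6, 11, 11]
v[mid]=10<11: swap v[3],v[5]; lo=4,mid=6 → [7, 10, 6, 10, 11, 11, 6, 6, 11, 11, 6, 11, 11]
v[mid]=6<11: swap v[4],v[6]; lo=5,mid=7 → [7, 10, 6, 10, 6, 11, 11, 6, 11, 11, 6, 11, 11]
v[mid]=6<11: swap v[5],v[7]; lo=6,mid=8 → [7, 10, 6, 10, 6, 6, 11, 11, 11, 11, 6, 11, 11]
v[mid]=11=11: mid=9
v[mid]=11=11: mid=10
v[mid]=6<11: swap v[6],v[10]; lo=7,mid=11 → [7, 10, 6, 10, 6, 6, 6, 11, 11, 11, 11, 11, 11]
v[mid]=11=11: mid=12
v[mid]=11=11: mid=13
end: lo=7, hi=12; v = [7, 10, 6, 10, 6, 6, 6, 11, 11, 11, 11, 11, 11]

[7, 10, 6, 10, 6, 6, 6, 11, 11, 11, 11, 11, 11]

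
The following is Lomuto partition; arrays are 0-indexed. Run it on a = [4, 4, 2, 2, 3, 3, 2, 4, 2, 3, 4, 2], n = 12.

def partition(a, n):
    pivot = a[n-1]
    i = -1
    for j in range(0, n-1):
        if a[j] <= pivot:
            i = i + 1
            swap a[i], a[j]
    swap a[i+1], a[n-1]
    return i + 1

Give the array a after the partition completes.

[2, 2, 2, 2, 2, 3, 4, 4, 4, 3, 4, 3]

pivot=2, i=-1
j=0: 4>2, skip
j=1: 4>2, skip
j=2: 2≤2, i=0, swap(0,2) ⇒ [2, 4, 4, 2, 3, 3, 2, 4, 2, 3, 4, 2]
j=3: 2≤2, i=1, swap(1,3) ⇒ [2, 2, 4, 4, 3, 3, 2, 4, 2, 3, 4, 2]
j=4: 3>2, skip
j=5: 3>2, skip
j=6: 2≤2, i=2, swap(2,6) ⇒ [2, 2, 2, 4, 3, 3, 4, 4, 2, 3, 4, 2]
j=7: 4>2, skip
j=8: 2≤2, i=3, swap(3,8) ⇒ [2, 2, 2, 2, 3, 3, 4, 4, 4, 3, 4, 2]
j=9: 3>2, skip
j=10: 4>2, skip
swap(4,11) ⇒ [2, 2, 2, 2, 2, 3, 4, 4, 4, 3, 4, 3]; return 4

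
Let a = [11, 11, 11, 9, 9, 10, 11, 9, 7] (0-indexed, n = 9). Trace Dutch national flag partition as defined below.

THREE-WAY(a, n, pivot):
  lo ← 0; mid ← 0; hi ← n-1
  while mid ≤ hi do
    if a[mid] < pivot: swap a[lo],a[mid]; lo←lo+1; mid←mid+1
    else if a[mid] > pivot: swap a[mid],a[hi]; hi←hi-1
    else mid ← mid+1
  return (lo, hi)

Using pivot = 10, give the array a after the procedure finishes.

pivot = 10; lo=0, mid=0, hi=8
a[mid]=11>10: swap a[0],a[8]; hi=7 → [7, 11, 11, 9, 9, 10, 11, 9, 11]
a[mid]=7<10: swap a[0],a[0]; lo=1,mid=1 → [7, 11, 11, 9, 9, 10, 11, 9, 11]
a[mid]=11>10: swap a[1],a[7]; hi=6 → [7, 9, 11, 9, 9, 10, 11, 11, 11]
a[mid]=9<10: swap a[1],a[1]; lo=2,mid=2 → [7, 9, 11, 9, 9, 10, 11, 11, 11]
a[mid]=11>10: swap a[2],a[6]; hi=5 → [7, 9, 11, 9, 9, 10, 11, 11, 11]
a[mid]=11>10: swap a[2],a[5]; hi=4 → [7, 9, 10, 9, 9, 11, 11, 11, 11]
a[mid]=10=10: mid=3
a[mid]=9<10: swap a[2],a[3]; lo=3,mid=4 → [7, 9, 9, 10, 9, 11, 11, 11, 11]
a[mid]=9<10: swap a[3],a[4]; lo=4,mid=5 → [7, 9, 9, 9, 10, 11, 11, 11, 11]
end: lo=4, hi=4; a = [7, 9, 9, 9, 10, 11, 11, 11, 11]

[7, 9, 9, 9, 10, 11, 11, 11, 11]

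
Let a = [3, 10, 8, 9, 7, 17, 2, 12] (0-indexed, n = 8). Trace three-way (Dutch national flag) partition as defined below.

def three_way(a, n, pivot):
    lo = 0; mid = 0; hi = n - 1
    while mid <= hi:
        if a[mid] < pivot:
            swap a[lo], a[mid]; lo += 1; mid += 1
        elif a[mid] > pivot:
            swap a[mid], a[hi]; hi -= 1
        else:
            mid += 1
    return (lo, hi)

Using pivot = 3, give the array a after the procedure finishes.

lo=0 mid=0 hi=7
3=3: mid=1
10>3: swap(1,7), hi=6 ⇒ [3, 12, 8, 9, 7, 17, 2, 10]
12>3: swap(1,6), hi=5 ⇒ [3, 2, 8, 9, 7, 17, 12, 10]
2<3: swap(0,1), lo=1 mid=2 ⇒ [2, 3, 8, 9, 7, 17, 12, 10]
8>3: swap(2,5), hi=4 ⇒ [2, 3, 17, 9, 7, 8, 12, 10]
17>3: swap(2,4), hi=3 ⇒ [2, 3, 7, 9, 17, 8, 12, 10]
7>3: swap(2,3), hi=2 ⇒ [2, 3, 9, 7, 17, 8, 12, 10]
9>3: swap(2,2), hi=1 ⇒ [2, 3, 9, 7, 17, 8, 12, 10]
done. lo=1 hi=1; a=[2, 3, 9, 7, 17, 8, 12, 10]

[2, 3, 9, 7, 17, 8, 12, 10]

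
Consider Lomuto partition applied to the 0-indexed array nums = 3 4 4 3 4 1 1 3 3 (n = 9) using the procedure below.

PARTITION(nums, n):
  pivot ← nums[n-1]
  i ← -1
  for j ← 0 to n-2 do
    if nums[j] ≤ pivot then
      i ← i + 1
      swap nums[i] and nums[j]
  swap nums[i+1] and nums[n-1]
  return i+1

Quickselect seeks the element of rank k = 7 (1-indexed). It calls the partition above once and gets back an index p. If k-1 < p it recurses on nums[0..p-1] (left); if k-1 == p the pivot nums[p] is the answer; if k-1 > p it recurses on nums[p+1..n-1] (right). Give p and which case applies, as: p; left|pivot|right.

5; right

pivot = nums[8] = 3; i = -1
j=0: nums[0]=3 ≤ 3 → i=0, swap nums[0],nums[0] (no change) → 3 4 4 3 4 1 1 3 3
j=1: nums[1]=4 > 3 → no swap
j=2: nums[2]=4 > 3 → no swap
j=3: nums[3]=3 ≤ 3 → i=1, swap nums[1],nums[3] → 3 3 4 4 4 1 1 3 3
j=4: nums[4]=4 > 3 → no swap
j=5: nums[5]=1 ≤ 3 → i=2, swap nums[2],nums[5] → 3 3 1 4 4 4 1 3 3
j=6: nums[6]=1 ≤ 3 → i=3, swap nums[3],nums[6] → 3 3 1 1 4 4 4 3 3
j=7: nums[7]=3 ≤ 3 → i=4, swap nums[4],nums[7] → 3 3 1 1 3 4 4 4 3
final swap nums[5],nums[8] → 3 3 1 1 3 3 4 4 4; return 5
p = 5; k-1 = 6 > 5 ⇒ right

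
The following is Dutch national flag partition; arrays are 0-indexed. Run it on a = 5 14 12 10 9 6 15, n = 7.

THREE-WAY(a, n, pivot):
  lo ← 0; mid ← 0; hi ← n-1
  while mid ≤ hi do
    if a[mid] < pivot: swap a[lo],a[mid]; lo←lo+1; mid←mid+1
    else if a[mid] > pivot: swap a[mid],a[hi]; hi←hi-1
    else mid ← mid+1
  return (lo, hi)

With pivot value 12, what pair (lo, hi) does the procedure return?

lo=0 mid=0 hi=6
5<12: swap(0,0), lo=1 mid=1 ⇒ 5 14 12 10 9 6 15
14>12: swap(1,6), hi=5 ⇒ 5 15 12 10 9 6 14
15>12: swap(1,5), hi=4 ⇒ 5 6 12 10 9 15 14
6<12: swap(1,1), lo=2 mid=2 ⇒ 5 6 12 10 9 15 14
12=12: mid=3
10<12: swap(2,3), lo=3 mid=4 ⇒ 5 6 10 12 9 15 14
9<12: swap(3,4), lo=4 mid=5 ⇒ 5 6 10 9 12 15 14
done. lo=4 hi=4; a=5 6 10 9 12 15 14

(4, 4)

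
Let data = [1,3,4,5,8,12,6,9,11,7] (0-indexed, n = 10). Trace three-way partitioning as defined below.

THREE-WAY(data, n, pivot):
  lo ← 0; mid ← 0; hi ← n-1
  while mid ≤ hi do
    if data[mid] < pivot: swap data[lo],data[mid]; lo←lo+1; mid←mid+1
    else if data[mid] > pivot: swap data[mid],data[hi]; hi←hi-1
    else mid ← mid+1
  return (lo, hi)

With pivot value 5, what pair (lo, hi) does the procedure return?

pivot = 5; lo=0, mid=0, hi=9
data[mid]=1<5: swap data[0],data[0]; lo=1,mid=1 → [1,3,4,5,8,12,6,9,11,7]
data[mid]=3<5: swap data[1],data[1]; lo=2,mid=2 → [1,3,4,5,8,12,6,9,11,7]
data[mid]=4<5: swap data[2],data[2]; lo=3,mid=3 → [1,3,4,5,8,12,6,9,11,7]
data[mid]=5=5: mid=4
data[mid]=8>5: swap data[4],data[9]; hi=8 → [1,3,4,5,7,12,6,9,11,8]
data[mid]=7>5: swap data[4],data[8]; hi=7 → [1,3,4,5,11,12,6,9,7,8]
data[mid]=11>5: swap data[4],data[7]; hi=6 → [1,3,4,5,9,12,6,11,7,8]
data[mid]=9>5: swap data[4],data[6]; hi=5 → [1,3,4,5,6,12,9,11,7,8]
data[mid]=6>5: swap data[4],data[5]; hi=4 → [1,3,4,5,12,6,9,11,7,8]
data[mid]=12>5: swap data[4],data[4]; hi=3 → [1,3,4,5,12,6,9,11,7,8]
end: lo=3, hi=3; data = [1,3,4,5,12,6,9,11,7,8]

(3, 3)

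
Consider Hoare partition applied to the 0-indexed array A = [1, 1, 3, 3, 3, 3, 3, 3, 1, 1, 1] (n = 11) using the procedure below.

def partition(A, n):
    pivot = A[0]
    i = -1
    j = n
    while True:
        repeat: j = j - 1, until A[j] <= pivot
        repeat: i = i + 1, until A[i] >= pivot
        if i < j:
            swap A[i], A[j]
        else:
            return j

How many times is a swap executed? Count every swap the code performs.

3

pivot=1
j stops at 10 (1), i stops at 0 (1); swap ⇒ [1, 1, 3, 3, 3, 3, 3, 3, 1, 1, 1]
j stops at 9 (1), i stops at 1 (1); swap ⇒ [1, 1, 3, 3, 3, 3, 3, 3, 1, 1, 1]
j stops at 8 (1), i stops at 2 (3); swap ⇒ [1, 1, 1, 3, 3, 3, 3, 3, 3, 1, 1]
j stops at 2, i stops at 3; i≥j ⇒ return 2. A=[1, 1, 1, 3, 3, 3, 3, 3, 3, 1, 1]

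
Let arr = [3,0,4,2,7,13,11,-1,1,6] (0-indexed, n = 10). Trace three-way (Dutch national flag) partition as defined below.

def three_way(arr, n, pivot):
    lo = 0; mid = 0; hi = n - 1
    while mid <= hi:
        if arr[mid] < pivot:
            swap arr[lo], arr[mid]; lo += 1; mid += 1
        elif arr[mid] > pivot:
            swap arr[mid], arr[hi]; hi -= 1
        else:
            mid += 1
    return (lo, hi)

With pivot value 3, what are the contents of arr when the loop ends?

pivot = 3; lo=0, mid=0, hi=9
arr[mid]=3=3: mid=1
arr[mid]=0<3: swap arr[0],arr[1]; lo=1,mid=2 → [0,3,4,2,7,13,11,-1,1,6]
arr[mid]=4>3: swap arr[2],arr[9]; hi=8 → [0,3,6,2,7,13,11,-1,1,4]
arr[mid]=6>3: swap arr[2],arr[8]; hi=7 → [0,3,1,2,7,13,11,-1,6,4]
arr[mid]=1<3: swap arr[1],arr[2]; lo=2,mid=3 → [0,1,3,2,7,13,11,-1,6,4]
arr[mid]=2<3: swap arr[2],arr[3]; lo=3,mid=4 → [0,1,2,3,7,13,11,-1,6,4]
arr[mid]=7>3: swap arr[4],arr[7]; hi=6 → [0,1,2,3,-1,13,11,7,6,4]
arr[mid]=-1<3: swap arr[3],arr[4]; lo=4,mid=5 → [0,1,2,-1,3,13,11,7,6,4]
arr[mid]=13>3: swap arr[5],arr[6]; hi=5 → [0,1,2,-1,3,11,13,7,6,4]
arr[mid]=11>3: swap arr[5],arr[5]; hi=4 → [0,1,2,-1,3,11,13,7,6,4]
end: lo=4, hi=4; arr = [0,1,2,-1,3,11,13,7,6,4]

[0,1,2,-1,3,11,13,7,6,4]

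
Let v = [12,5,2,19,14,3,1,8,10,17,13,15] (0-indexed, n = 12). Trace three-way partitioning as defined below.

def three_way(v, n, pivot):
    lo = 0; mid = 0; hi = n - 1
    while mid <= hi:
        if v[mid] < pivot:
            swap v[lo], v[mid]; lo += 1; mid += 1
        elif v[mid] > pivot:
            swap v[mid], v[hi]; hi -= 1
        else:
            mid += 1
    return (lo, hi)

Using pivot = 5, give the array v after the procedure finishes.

pivot = 5; lo=0, mid=0, hi=11
v[mid]=12>5: swap v[0],v[11]; hi=10 → [15,5,2,19,14,3,1,8,10,17,13,12]
v[mid]=15>5: swap v[0],v[10]; hi=9 → [13,5,2,19,14,3,1,8,10,17,15,12]
v[mid]=13>5: swap v[0],v[9]; hi=8 → [17,5,2,19,14,3,1,8,10,13,15,12]
v[mid]=17>5: swap v[0],v[8]; hi=7 → [10,5,2,19,14,3,1,8,17,13,15,12]
v[mid]=10>5: swap v[0],v[7]; hi=6 → [8,5,2,19,14,3,1,10,17,13,15,12]
v[mid]=8>5: swap v[0],v[6]; hi=5 → [1,5,2,19,14,3,8,10,17,13,15,12]
v[mid]=1<5: swap v[0],v[0]; lo=1,mid=1 → [1,5,2,19,14,3,8,10,17,13,15,12]
v[mid]=5=5: mid=2
v[mid]=2<5: swap v[1],v[2]; lo=2,mid=3 → [1,2,5,19,14,3,8,10,17,13,15,12]
v[mid]=19>5: swap v[3],v[5]; hi=4 → [1,2,5,3,14,19,8,10,17,13,15,12]
v[mid]=3<5: swap v[2],v[3]; lo=3,mid=4 → [1,2,3,5,14,19,8,10,17,13,15,12]
v[mid]=14>5: swap v[4],v[4]; hi=3 → [1,2,3,5,14,19,8,10,17,13,15,12]
end: lo=3, hi=3; v = [1,2,3,5,14,19,8,10,17,13,15,12]

[1,2,3,5,14,19,8,10,17,13,15,12]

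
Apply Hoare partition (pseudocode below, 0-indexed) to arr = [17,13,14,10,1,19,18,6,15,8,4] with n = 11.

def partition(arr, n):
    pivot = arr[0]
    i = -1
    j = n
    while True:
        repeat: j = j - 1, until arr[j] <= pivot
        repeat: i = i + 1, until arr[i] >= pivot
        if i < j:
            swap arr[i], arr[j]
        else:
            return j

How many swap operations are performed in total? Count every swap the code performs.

3

pivot = arr[0] = 17; i = -1, j = 11
j→10 (arr[10]=4≤17), i→0 (arr[0]=17≥17); i<j, swap → [4,13,14,10,1,19,18,6,15,8,17]
j→9 (arr[9]=8≤17), i→5 (arr[5]=19≥17); i<j, swap → [4,13,14,10,1,8,18,6,15,19,17]
j→8 (arr[8]=15≤17), i→6 (arr[6]=18≥17); i<j, swap → [4,13,14,10,1,8,15,6,18,19,17]
j→7, i→8; i≥j, return j=7. arr = [4,13,14,10,1,8,15,6,18,19,17]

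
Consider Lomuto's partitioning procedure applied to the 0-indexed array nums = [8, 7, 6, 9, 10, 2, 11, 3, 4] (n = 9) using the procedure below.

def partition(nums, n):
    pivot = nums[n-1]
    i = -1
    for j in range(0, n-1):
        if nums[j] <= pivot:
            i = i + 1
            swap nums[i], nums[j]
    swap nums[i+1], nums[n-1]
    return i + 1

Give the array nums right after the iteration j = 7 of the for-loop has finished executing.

[2, 3, 6, 9, 10, 8, 11, 7, 4]

pivot = nums[8] = 4; i = -1
j=0: nums[0]=8 > 4 → no swap
j=1: nums[1]=7 > 4 → no swap
j=2: nums[2]=6 > 4 → no swap
j=3: nums[3]=9 > 4 → no swap
j=4: nums[4]=10 > 4 → no swap
j=5: nums[5]=2 ≤ 4 → i=0, swap nums[0],nums[5] → [2, 7, 6, 9, 10, 8, 11, 3, 4]
j=6: nums[6]=11 > 4 → no swap
j=7: nums[7]=3 ≤ 4 → i=1, swap nums[1],nums[7] → [2, 3, 6, 9, 10, 8, 11, 7, 4]
(after j=7) nums = [2, 3, 6, 9, 10, 8, 11, 7, 4]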